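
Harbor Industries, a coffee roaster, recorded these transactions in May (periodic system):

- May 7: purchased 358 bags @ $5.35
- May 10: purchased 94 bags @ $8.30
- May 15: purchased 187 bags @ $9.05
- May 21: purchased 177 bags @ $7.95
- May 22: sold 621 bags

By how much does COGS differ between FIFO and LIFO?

FIFO COGS: 358 @ $5.35 + 94 @ $8.30 + 169 @ $9.05 = $4,224.95
LIFO COGS: 177 @ $7.95 + 187 @ $9.05 + 94 @ $8.30 + 163 @ $5.35 = $4,751.75
Difference = |$4,224.95 − $4,751.75| = $526.80

$526.80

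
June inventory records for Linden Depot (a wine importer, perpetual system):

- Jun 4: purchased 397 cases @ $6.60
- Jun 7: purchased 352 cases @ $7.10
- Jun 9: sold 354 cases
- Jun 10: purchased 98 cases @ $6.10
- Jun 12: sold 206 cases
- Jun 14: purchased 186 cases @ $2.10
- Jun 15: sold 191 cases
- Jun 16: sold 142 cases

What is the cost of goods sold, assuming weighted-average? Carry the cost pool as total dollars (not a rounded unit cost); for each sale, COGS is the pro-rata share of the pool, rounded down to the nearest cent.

After Jun 4: 397 on hand, pool $2,620.20 (≈ $6.6000 each)
After Jun 7: 749 on hand, pool $5,119.40 (≈ $6.8350 each)
Jun 9, sell 354: 354/749 × $5,119.40 → $2,419.58
After Jun 10: 493 on hand, pool $3,297.62 (≈ $6.6889 each)
Jun 12, sell 206: 206/493 × $3,297.62 → $1,377.91
After Jun 14: 473 on hand, pool $2,310.31 (≈ $4.8844 each)
Jun 15, sell 191: 191/473 × $2,310.31 → $932.91
Jun 16, sell 142: 142/282 × $1,377.40 → $693.58
Total COGS = $2,419.58 + $1,377.91 + $932.91 + $693.58 = $5,423.98
Ending inventory (cost pool remaining) = $683.82

COGS = $5,423.98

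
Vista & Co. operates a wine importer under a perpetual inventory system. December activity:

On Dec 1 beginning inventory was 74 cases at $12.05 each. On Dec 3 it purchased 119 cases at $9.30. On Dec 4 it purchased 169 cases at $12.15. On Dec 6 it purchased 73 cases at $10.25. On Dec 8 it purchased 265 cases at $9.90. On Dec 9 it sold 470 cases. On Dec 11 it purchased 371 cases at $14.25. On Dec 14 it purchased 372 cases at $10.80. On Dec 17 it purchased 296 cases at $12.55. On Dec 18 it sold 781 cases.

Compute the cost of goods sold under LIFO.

COGS = $14,318.20

Dec 9, 470 sold [LIFO — newest first]: 265 @ $9.90 + 73 @ $10.25 + 132 @ $12.15 = $4,975.55
Dec 18, 781 sold [LIFO — newest first]: 296 @ $12.55 + 372 @ $10.80 + 113 @ $14.25 = $9,342.65
Total COGS = $4,975.55 + $9,342.65 = $14,318.20
Ending inventory: 74 @ $12.05 + 119 @ $9.30 + 37 @ $12.15 + 258 @ $14.25 = $6,124.45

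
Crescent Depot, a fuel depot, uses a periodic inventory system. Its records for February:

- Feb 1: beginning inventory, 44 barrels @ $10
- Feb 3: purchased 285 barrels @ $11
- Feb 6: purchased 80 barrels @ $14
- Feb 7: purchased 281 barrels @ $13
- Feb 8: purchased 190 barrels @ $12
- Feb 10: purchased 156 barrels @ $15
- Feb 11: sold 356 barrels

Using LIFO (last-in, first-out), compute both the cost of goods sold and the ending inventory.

Feb 11, 356 sold [LIFO — newest first]: 156 @ $15 + 190 @ $12 + 10 @ $13 = $4,750
Ending inventory: 44 @ $10 + 285 @ $11 + 80 @ $14 + 271 @ $13 = $8,218
Check: goods available $12,968 = COGS $4,750 + ending $8,218

COGS = $4,750; ending inventory = $8,218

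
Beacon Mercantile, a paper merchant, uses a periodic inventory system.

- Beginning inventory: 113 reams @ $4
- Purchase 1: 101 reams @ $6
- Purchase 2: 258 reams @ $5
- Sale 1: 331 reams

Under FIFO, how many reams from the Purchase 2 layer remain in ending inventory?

Sale 1 (331) [FIFO — oldest first]: 113 @ $4 + 101 @ $6 + 117 @ $5 = $1,643
Ending inventory: 141 @ $5 = $705
Check: goods available $2,348 = COGS $1,643 + ending $705

141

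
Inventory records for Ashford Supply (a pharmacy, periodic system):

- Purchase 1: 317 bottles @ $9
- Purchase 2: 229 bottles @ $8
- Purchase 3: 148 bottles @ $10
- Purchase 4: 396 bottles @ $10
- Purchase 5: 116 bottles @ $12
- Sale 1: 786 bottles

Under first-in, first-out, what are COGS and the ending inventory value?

COGS = $7,085; ending inventory = $4,432

Sale 1 (786) [FIFO — oldest first]: 317 @ $9 + 229 @ $8 + 148 @ $10 + 92 @ $10 = $7,085
Ending inventory: 304 @ $10 + 116 @ $12 = $4,432
Check: goods available $11,517 = COGS $7,085 + ending $4,432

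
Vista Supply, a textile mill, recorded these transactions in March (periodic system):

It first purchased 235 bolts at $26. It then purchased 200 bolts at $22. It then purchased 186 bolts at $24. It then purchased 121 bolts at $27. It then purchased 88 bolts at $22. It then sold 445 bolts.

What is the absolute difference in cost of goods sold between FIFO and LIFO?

FIFO COGS: 235 @ $26 + 200 @ $22 + 10 @ $24 = $10,750
LIFO COGS: 88 @ $22 + 121 @ $27 + 186 @ $24 + 50 @ $22 = $10,767
Difference = |$10,750 − $10,767| = $17

$17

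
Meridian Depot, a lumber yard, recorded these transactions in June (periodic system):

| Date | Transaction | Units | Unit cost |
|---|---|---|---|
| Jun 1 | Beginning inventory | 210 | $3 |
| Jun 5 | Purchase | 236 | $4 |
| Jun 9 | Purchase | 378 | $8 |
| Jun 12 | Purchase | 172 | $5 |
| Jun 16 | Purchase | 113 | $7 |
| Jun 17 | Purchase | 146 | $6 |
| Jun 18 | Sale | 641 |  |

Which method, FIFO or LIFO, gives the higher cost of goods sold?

FIFO COGS: 210 @ $3 + 236 @ $4 + 195 @ $8 = $3,134
LIFO COGS: 146 @ $6 + 113 @ $7 + 172 @ $5 + 210 @ $8 = $4,207

LIFO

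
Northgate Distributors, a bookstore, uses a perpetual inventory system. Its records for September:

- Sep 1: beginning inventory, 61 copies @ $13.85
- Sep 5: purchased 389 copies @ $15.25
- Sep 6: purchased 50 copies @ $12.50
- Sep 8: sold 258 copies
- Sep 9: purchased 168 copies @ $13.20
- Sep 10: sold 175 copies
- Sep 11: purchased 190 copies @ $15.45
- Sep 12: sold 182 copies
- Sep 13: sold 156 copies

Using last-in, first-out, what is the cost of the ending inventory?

Sep 8, 258 sold [LIFO — newest first]: 50 @ $12.50 + 208 @ $15.25 = $3,797.00
Sep 10, 175 sold [LIFO — newest first]: 168 @ $13.20 + 7 @ $15.25 = $2,324.35
Sep 12, 182 sold [LIFO — newest first]: 182 @ $15.45 = $2,811.90
Sep 13, 156 sold [LIFO — newest first]: 8 @ $15.45 + 148 @ $15.25 = $2,380.60
Total COGS = $3,797.00 + $2,324.35 + $2,811.90 + $2,380.60 = $11,313.85
Ending inventory: 61 @ $13.85 + 26 @ $15.25 = $1,241.35

Ending inventory = $1,241.35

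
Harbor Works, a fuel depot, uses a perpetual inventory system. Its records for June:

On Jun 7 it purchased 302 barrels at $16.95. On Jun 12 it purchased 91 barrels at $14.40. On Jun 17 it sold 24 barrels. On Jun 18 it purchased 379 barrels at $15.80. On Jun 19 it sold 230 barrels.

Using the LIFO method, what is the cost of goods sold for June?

Jun 17, 24 sold [LIFO — newest first]: 24 @ $14.40 = $345.60
Jun 19, 230 sold [LIFO — newest first]: 230 @ $15.80 = $3,634.00
Total COGS = $345.60 + $3,634.00 = $3,979.60
Ending inventory: 302 @ $16.95 + 67 @ $14.40 + 149 @ $15.80 = $8,437.90
Check: goods available $12,417.50 = COGS $3,979.60 + ending $8,437.90

COGS = $3,979.60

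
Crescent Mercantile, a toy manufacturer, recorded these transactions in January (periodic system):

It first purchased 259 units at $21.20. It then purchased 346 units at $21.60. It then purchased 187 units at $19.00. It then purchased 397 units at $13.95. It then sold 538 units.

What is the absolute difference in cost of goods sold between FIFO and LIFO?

FIFO COGS: 259 @ $21.20 + 279 @ $21.60 = $11,517.20
LIFO COGS: 397 @ $13.95 + 141 @ $19.00 = $8,217.15
Difference = |$11,517.20 − $8,217.15| = $3,300.05

$3,300.05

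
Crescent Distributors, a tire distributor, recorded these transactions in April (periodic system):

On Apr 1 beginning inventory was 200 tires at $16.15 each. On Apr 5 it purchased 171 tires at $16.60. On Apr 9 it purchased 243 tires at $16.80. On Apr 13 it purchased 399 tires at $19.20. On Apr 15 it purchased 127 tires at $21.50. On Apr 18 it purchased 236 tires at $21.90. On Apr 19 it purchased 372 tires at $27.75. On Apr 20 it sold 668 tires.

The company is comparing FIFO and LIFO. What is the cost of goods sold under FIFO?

FIFO COGS: 200 @ $16.15 + 171 @ $16.60 + 243 @ $16.80 + 54 @ $19.20 = $11,187.80
LIFO COGS: 372 @ $27.75 + 236 @ $21.90 + 60 @ $21.50 = $16,781.40

COGS = $11,187.80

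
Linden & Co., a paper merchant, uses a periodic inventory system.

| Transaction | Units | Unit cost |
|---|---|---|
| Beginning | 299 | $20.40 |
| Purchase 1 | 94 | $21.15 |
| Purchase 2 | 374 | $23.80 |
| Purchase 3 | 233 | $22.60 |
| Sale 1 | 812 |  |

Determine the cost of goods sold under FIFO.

COGS = $18,005.90

Sale 1 (812) [FIFO — oldest first]: 299 @ $20.40 + 94 @ $21.15 + 374 @ $23.80 + 45 @ $22.60 = $18,005.90
Ending inventory: 188 @ $22.60 = $4,248.80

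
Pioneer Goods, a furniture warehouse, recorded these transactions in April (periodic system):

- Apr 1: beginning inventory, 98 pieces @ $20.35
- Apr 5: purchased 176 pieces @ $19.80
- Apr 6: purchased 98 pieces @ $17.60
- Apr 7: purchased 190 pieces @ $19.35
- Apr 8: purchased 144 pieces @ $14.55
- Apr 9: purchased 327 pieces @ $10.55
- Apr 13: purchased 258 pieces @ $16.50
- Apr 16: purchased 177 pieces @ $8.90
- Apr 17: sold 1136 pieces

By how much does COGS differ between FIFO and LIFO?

$2,367.10

FIFO COGS: 98 @ $20.35 + 176 @ $19.80 + 98 @ $17.60 + 190 @ $19.35 + 144 @ $14.55 + 327 @ $10.55 + 103 @ $16.50 = $18,124.95
LIFO COGS: 177 @ $8.90 + 258 @ $16.50 + 327 @ $10.55 + 144 @ $14.55 + 190 @ $19.35 + 40 @ $17.60 = $15,757.85
Difference = |$18,124.95 − $15,757.85| = $2,367.10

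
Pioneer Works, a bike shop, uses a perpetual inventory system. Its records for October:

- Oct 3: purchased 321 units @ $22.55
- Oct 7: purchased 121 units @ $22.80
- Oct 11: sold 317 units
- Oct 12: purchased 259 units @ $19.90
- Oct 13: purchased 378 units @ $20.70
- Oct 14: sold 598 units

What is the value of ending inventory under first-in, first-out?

Oct 11, 317 sold [FIFO — oldest first]: 317 @ $22.55 = $7,148.35
Oct 14, 598 sold [FIFO — oldest first]: 4 @ $22.55 + 121 @ $22.80 + 259 @ $19.90 + 214 @ $20.70 = $12,432.90
Total COGS = $7,148.35 + $12,432.90 = $19,581.25
Ending inventory: 164 @ $20.70 = $3,394.80

Ending inventory = $3,394.80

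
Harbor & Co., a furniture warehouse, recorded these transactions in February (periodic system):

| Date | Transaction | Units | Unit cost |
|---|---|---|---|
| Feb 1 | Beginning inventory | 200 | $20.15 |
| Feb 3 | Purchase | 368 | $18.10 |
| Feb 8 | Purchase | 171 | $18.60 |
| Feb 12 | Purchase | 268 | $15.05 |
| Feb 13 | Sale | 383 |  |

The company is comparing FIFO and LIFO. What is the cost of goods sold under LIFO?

COGS = $6,172.40

FIFO COGS: 200 @ $20.15 + 183 @ $18.10 = $7,342.30
LIFO COGS: 268 @ $15.05 + 115 @ $18.60 = $6,172.40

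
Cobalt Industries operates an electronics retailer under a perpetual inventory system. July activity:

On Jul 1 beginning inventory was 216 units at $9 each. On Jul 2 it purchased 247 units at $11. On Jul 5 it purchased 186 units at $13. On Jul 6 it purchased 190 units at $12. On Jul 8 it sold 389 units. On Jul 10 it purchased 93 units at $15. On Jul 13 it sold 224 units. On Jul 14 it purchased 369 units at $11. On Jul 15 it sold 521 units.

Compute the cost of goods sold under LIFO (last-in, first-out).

Jul 8, 389 sold [LIFO — newest first]: 190 @ $12 + 186 @ $13 + 13 @ $11 = $4,841
Jul 13, 224 sold [LIFO — newest first]: 93 @ $15 + 131 @ $11 = $2,836
Jul 15, 521 sold [LIFO — newest first]: 369 @ $11 + 103 @ $11 + 49 @ $9 = $5,633
Total COGS = $4,841 + $2,836 + $5,633 = $13,310
Ending inventory: 167 @ $9 = $1,503
Check: goods available $14,813 = COGS $13,310 + ending $1,503

COGS = $13,310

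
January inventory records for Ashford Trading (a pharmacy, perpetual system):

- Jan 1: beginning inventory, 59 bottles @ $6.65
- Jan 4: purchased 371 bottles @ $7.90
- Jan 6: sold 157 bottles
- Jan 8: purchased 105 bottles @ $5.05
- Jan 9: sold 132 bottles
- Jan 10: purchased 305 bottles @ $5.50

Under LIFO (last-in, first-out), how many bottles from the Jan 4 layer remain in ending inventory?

187

Jan 6, 157 sold [LIFO — newest first]: 157 @ $7.90 = $1,240.30
Jan 9, 132 sold [LIFO — newest first]: 105 @ $5.05 + 27 @ $7.90 = $743.55
Total COGS = $1,240.30 + $743.55 = $1,983.85
Ending inventory: 59 @ $6.65 + 187 @ $7.90 + 305 @ $5.50 = $3,547.15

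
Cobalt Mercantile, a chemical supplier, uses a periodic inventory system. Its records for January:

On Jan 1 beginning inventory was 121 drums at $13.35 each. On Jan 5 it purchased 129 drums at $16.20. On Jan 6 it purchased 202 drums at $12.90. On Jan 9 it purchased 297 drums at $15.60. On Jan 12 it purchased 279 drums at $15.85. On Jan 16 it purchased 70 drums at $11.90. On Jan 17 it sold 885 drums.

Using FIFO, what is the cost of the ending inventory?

Ending inventory = $3,099.55

Jan 17, 885 sold [FIFO — oldest first]: 121 @ $13.35 + 129 @ $16.20 + 202 @ $12.90 + 297 @ $15.60 + 136 @ $15.85 = $13,099.75
Ending inventory: 143 @ $15.85 + 70 @ $11.90 = $3,099.55
Check: goods available $16,199.30 = COGS $13,099.75 + ending $3,099.55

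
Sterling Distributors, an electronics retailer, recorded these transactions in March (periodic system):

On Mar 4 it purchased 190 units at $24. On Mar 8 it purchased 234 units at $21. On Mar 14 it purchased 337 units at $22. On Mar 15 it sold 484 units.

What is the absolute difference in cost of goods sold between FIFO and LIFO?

$293

FIFO COGS: 190 @ $24 + 234 @ $21 + 60 @ $22 = $10,794
LIFO COGS: 337 @ $22 + 147 @ $21 = $10,501
Difference = |$10,794 − $10,501| = $293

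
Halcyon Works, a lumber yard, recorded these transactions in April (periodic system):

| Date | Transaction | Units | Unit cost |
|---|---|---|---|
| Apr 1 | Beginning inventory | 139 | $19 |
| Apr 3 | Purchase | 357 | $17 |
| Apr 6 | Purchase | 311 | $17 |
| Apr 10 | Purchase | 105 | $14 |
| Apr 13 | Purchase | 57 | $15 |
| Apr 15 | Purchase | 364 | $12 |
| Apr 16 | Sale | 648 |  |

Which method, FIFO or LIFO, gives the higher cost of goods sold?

FIFO

FIFO COGS: 139 @ $19 + 357 @ $17 + 152 @ $17 = $11,294
LIFO COGS: 364 @ $12 + 57 @ $15 + 105 @ $14 + 122 @ $17 = $8,767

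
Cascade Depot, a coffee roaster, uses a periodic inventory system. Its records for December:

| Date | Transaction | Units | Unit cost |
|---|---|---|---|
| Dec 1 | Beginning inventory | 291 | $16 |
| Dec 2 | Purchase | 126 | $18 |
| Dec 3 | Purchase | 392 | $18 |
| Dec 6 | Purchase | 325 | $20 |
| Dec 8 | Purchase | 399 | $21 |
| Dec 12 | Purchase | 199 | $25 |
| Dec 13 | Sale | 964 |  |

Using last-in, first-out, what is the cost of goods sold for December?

Dec 13, 964 sold [LIFO — newest first]: 199 @ $25 + 399 @ $21 + 325 @ $20 + 41 @ $18 = $20,592
Ending inventory: 291 @ $16 + 126 @ $18 + 351 @ $18 = $13,242

COGS = $20,592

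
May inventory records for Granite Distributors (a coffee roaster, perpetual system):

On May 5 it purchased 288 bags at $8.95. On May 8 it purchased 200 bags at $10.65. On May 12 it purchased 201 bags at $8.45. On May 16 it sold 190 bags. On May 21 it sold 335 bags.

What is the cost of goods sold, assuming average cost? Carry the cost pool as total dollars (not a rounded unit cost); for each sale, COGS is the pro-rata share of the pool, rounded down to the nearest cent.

COGS = $4,881.24

After May 5: 288 on hand, pool $2,577.60 (≈ $8.9500 each)
After May 8: 488 on hand, pool $4,707.60 (≈ $9.6467 each)
After May 12: 689 on hand, pool $6,406.05 (≈ $9.2976 each)
May 16, sell 190: 190/689 × $6,406.05 → $1,766.54
May 21, sell 335: 335/499 × $4,639.51 → $3,114.70
Total COGS = $1,766.54 + $3,114.70 = $4,881.24
Ending inventory (cost pool remaining) = $1,524.81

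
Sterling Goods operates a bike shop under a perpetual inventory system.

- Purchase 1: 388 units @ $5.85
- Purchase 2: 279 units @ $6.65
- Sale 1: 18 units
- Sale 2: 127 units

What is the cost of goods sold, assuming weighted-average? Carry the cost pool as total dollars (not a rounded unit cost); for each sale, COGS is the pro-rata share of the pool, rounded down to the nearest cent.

After Purchase 1: 388 on hand, pool $2,269.80 (≈ $5.8500 each)
After Purchase 2: 667 on hand, pool $4,125.15 (≈ $6.1846 each)
Sale 1, sell 18: 18/667 × $4,125.15 → $111.32
Sale 2, sell 127: 127/649 × $4,013.83 → $785.44
Total COGS = $111.32 + $785.44 = $896.76
Ending inventory (cost pool remaining) = $3,228.39

COGS = $896.76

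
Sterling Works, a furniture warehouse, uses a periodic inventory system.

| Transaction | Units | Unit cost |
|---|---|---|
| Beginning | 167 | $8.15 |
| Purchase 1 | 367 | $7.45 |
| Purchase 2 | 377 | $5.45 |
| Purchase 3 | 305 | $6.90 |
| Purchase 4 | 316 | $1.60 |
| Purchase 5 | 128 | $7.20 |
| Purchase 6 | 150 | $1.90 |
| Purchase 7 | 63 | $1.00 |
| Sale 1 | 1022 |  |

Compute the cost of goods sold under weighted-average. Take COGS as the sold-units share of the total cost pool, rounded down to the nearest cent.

Sale 1, sell 1022: 1022/1873 × $10,029.55 → $5,472.61
Ending inventory (cost pool remaining) = $4,556.94
Check: goods available $10,029.55 = COGS $5,472.61 + ending $4,556.94

COGS = $5,472.61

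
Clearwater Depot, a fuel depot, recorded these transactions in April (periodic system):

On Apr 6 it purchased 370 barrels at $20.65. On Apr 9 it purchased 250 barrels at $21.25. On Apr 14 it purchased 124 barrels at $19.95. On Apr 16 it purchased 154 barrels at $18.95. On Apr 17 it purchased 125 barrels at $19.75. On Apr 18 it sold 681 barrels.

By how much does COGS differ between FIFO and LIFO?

FIFO COGS: 370 @ $20.65 + 250 @ $21.25 + 61 @ $19.95 = $14,169.95
LIFO COGS: 125 @ $19.75 + 154 @ $18.95 + 124 @ $19.95 + 250 @ $21.25 + 28 @ $20.65 = $13,751.55
Difference = |$14,169.95 − $13,751.55| = $418.40

$418.40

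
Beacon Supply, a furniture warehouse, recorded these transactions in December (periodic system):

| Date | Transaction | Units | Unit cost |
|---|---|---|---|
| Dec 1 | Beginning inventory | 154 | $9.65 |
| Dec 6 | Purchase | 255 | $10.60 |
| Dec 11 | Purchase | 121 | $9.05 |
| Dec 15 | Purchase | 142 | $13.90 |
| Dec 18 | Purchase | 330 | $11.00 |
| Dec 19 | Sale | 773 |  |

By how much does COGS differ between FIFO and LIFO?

$237.90

FIFO COGS: 154 @ $9.65 + 255 @ $10.60 + 121 @ $9.05 + 142 @ $13.90 + 101 @ $11.00 = $8,368.95
LIFO COGS: 330 @ $11.00 + 142 @ $13.90 + 121 @ $9.05 + 180 @ $10.60 = $8,606.85
Difference = |$8,368.95 − $8,606.85| = $237.90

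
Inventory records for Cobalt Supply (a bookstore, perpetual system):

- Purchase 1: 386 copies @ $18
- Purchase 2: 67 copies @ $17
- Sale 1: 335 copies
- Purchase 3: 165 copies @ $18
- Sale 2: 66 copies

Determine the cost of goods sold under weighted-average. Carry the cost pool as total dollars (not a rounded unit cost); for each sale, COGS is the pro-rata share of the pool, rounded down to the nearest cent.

COGS = $7,164.38

After Purchase 1: 386 on hand, pool $6,948.00 (≈ $18.0000 each)
After Purchase 2: 453 on hand, pool $8,087.00 (≈ $17.8521 each)
Sale 1, sell 335: 335/453 × $8,087.00 → $5,980.45
After Purchase 3: 283 on hand, pool $5,076.55 (≈ $17.9383 each)
Sale 2, sell 66: 66/283 × $5,076.55 → $1,183.93
Total COGS = $5,980.45 + $1,183.93 = $7,164.38
Ending inventory (cost pool remaining) = $3,892.62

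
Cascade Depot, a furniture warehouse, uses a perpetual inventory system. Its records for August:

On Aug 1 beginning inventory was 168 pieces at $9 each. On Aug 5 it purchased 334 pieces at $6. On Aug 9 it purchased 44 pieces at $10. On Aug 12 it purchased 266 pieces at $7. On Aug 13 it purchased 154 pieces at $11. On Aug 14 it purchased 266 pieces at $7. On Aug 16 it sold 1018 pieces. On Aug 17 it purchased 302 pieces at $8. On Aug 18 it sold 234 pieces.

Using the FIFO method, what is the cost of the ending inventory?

Aug 16, 1018 sold [FIFO — oldest first]: 168 @ $9 + 334 @ $6 + 44 @ $10 + 266 @ $7 + 154 @ $11 + 52 @ $7 = $7,876
Aug 18, 234 sold [FIFO — oldest first]: 214 @ $7 + 20 @ $8 = $1,658
Total COGS = $7,876 + $1,658 = $9,534
Ending inventory: 282 @ $8 = $2,256
Check: goods available $11,790 = COGS $9,534 + ending $2,256

Ending inventory = $2,256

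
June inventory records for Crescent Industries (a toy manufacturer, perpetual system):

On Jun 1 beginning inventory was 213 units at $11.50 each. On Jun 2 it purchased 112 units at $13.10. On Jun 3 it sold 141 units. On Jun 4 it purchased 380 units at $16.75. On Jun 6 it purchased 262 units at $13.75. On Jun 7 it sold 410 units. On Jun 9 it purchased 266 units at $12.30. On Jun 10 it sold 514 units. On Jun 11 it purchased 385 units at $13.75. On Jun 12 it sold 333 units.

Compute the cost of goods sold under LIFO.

Jun 3, 141 sold [LIFO — newest first]: 112 @ $13.10 + 29 @ $11.50 = $1,800.70
Jun 7, 410 sold [LIFO — newest first]: 262 @ $13.75 + 148 @ $16.75 = $6,081.50
Jun 10, 514 sold [LIFO — newest first]: 266 @ $12.30 + 232 @ $16.75 + 16 @ $11.50 = $7,341.80
Jun 12, 333 sold [LIFO — newest first]: 333 @ $13.75 = $4,578.75
Total COGS = $1,800.70 + $6,081.50 + $7,341.80 + $4,578.75 = $19,802.75
Ending inventory: 168 @ $11.50 + 52 @ $13.75 = $2,647.00

COGS = $19,802.75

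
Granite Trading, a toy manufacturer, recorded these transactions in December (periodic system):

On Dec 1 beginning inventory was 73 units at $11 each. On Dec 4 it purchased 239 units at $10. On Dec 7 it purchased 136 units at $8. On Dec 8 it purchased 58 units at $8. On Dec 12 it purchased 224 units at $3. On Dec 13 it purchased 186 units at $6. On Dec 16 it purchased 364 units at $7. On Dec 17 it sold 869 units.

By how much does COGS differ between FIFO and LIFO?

$1,155

FIFO COGS: 73 @ $11 + 239 @ $10 + 136 @ $8 + 58 @ $8 + 224 @ $3 + 139 @ $6 = $6,251
LIFO COGS: 364 @ $7 + 186 @ $6 + 224 @ $3 + 58 @ $8 + 37 @ $8 = $5,096
Difference = |$6,251 − $5,096| = $1,155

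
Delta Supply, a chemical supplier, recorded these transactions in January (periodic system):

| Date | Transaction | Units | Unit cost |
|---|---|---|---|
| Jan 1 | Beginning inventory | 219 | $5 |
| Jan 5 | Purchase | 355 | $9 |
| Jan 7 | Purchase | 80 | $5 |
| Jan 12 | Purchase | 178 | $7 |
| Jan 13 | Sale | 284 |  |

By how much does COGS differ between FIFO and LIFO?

$200

FIFO COGS: 219 @ $5 + 65 @ $9 = $1,680
LIFO COGS: 178 @ $7 + 80 @ $5 + 26 @ $9 = $1,880
Difference = |$1,680 − $1,880| = $200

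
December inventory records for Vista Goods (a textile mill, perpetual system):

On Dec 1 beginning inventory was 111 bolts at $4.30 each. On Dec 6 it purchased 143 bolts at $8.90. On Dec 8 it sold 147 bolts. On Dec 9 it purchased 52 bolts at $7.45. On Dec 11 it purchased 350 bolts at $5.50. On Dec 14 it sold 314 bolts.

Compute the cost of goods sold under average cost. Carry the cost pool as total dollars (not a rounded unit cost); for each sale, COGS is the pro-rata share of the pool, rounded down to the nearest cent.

COGS = $2,894.08

After Dec 1: 111 on hand, pool $477.30 (≈ $4.3000 each)
After Dec 6: 254 on hand, pool $1,750.00 (≈ $6.8898 each)
Dec 8, sell 147: 147/254 × $1,750.00 → $1,012.79
After Dec 9: 159 on hand, pool $1,124.61 (≈ $7.0730 each)
After Dec 11: 509 on hand, pool $3,049.61 (≈ $5.9914 each)
Dec 14, sell 314: 314/509 × $3,049.61 → $1,881.29
Total COGS = $1,012.79 + $1,881.29 = $2,894.08
Ending inventory (cost pool remaining) = $1,168.32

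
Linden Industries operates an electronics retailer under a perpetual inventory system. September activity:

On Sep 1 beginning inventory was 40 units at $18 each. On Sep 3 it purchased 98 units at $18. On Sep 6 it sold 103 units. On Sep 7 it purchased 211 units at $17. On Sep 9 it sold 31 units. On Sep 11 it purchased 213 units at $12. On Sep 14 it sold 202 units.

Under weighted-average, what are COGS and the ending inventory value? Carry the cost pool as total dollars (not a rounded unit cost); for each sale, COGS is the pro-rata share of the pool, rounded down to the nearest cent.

COGS = $5,331.20; ending inventory = $3,295.80

After Sep 1: 40 on hand, pool $720.00 (≈ $18.0000 each)
After Sep 3: 138 on hand, pool $2,484.00 (≈ $18.0000 each)
Sep 6, sell 103: 103/138 × $2,484.00 → $1,854.00
After Sep 7: 246 on hand, pool $4,217.00 (≈ $17.1423 each)
Sep 9, sell 31: 31/246 × $4,217.00 → $531.41
After Sep 11: 428 on hand, pool $6,241.59 (≈ $14.5832 each)
Sep 14, sell 202: 202/428 × $6,241.59 → $2,945.79
Total COGS = $1,854.00 + $531.41 + $2,945.79 = $5,331.20
Ending inventory (cost pool remaining) = $3,295.80
Check: goods available $8,627.00 = COGS $5,331.20 + ending $3,295.80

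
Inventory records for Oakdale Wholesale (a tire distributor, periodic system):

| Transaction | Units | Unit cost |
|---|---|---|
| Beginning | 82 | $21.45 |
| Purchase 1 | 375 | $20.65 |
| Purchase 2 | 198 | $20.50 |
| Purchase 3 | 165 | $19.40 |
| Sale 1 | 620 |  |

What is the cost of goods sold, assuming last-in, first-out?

Sale 1 (620) [LIFO — newest first]: 165 @ $19.40 + 198 @ $20.50 + 257 @ $20.65 = $12,567.05
Ending inventory: 82 @ $21.45 + 118 @ $20.65 = $4,195.60

COGS = $12,567.05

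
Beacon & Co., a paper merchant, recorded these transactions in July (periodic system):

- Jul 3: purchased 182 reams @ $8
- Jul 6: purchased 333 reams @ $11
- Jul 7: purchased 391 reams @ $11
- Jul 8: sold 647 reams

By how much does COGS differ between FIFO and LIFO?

$546

FIFO COGS: 182 @ $8 + 333 @ $11 + 132 @ $11 = $6,571
LIFO COGS: 391 @ $11 + 256 @ $11 = $7,117
Difference = |$6,571 − $7,117| = $546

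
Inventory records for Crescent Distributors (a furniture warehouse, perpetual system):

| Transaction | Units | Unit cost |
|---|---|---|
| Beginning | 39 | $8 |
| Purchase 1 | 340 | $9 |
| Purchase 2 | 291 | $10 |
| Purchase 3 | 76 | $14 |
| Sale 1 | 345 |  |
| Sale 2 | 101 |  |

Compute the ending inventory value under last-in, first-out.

Sale 1 (345) [LIFO — newest first]: 76 @ $14 + 269 @ $10 = $3,754
Sale 2 (101) [LIFO — newest first]: 22 @ $10 + 79 @ $9 = $931
Total COGS = $3,754 + $931 = $4,685
Ending inventory: 39 @ $8 + 261 @ $9 = $2,661

Ending inventory = $2,661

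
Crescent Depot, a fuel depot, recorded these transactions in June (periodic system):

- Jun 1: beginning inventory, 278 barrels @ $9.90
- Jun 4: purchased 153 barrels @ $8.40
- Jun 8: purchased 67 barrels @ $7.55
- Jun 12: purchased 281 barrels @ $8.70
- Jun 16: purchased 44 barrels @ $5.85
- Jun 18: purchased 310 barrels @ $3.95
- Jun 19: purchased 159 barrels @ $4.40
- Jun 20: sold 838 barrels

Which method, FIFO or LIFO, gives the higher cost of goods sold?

FIFO COGS: 278 @ $9.90 + 153 @ $8.40 + 67 @ $7.55 + 281 @ $8.70 + 44 @ $5.85 + 15 @ $3.95 = $7,304.60
LIFO COGS: 159 @ $4.40 + 310 @ $3.95 + 44 @ $5.85 + 281 @ $8.70 + 44 @ $7.55 = $4,958.40

FIFO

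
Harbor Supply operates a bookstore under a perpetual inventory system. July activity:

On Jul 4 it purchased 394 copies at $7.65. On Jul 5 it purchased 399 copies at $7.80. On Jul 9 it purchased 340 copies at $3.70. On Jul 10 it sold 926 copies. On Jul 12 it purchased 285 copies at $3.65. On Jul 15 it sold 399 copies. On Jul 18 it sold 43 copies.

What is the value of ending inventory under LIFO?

Jul 10, 926 sold [LIFO — newest first]: 340 @ $3.70 + 399 @ $7.80 + 187 @ $7.65 = $5,800.75
Jul 15, 399 sold [LIFO — newest first]: 285 @ $3.65 + 114 @ $7.65 = $1,912.35
Jul 18, 43 sold [LIFO — newest first]: 43 @ $7.65 = $328.95
Total COGS = $5,800.75 + $1,912.35 + $328.95 = $8,042.05
Ending inventory: 50 @ $7.65 = $382.50

Ending inventory = $382.50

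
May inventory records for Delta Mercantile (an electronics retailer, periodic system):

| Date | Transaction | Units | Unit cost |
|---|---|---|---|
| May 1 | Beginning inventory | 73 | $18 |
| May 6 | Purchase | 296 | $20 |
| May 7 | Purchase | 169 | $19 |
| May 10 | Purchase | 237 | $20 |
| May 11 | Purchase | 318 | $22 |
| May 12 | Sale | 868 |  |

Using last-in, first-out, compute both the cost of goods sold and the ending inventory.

COGS = $17,827; ending inventory = $4,354

May 12, 868 sold [LIFO — newest first]: 318 @ $22 + 237 @ $20 + 169 @ $19 + 144 @ $20 = $17,827
Ending inventory: 73 @ $18 + 152 @ $20 = $4,354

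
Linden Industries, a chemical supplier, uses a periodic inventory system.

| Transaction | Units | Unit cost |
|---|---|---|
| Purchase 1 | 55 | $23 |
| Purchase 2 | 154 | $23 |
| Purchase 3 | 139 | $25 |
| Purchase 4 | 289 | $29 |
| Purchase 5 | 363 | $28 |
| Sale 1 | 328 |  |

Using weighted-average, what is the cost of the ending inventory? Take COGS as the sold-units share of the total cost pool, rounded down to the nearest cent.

Ending inventory = $18,027.75

Sale 1, sell 328: 328/1000 × $26,827.00 → $8,799.25
Ending inventory (cost pool remaining) = $18,027.75
Check: goods available $26,827.00 = COGS $8,799.25 + ending $18,027.75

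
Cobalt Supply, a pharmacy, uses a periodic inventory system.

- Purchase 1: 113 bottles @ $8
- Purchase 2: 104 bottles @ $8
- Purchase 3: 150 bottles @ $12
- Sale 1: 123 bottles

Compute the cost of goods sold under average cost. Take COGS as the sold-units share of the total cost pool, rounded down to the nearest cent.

COGS = $1,185.08

Sale 1, sell 123: 123/367 × $3,536.00 → $1,185.08
Ending inventory (cost pool remaining) = $2,350.92
Check: goods available $3,536.00 = COGS $1,185.08 + ending $2,350.92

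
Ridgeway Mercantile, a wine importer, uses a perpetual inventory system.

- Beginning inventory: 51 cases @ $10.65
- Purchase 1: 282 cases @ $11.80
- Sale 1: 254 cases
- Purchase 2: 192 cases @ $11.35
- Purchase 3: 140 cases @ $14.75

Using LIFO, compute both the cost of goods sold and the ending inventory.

COGS = $2,997.20; ending inventory = $5,117.75

Sale 1 (254) [LIFO — newest first]: 254 @ $11.80 = $2,997.20
Ending inventory: 51 @ $10.65 + 28 @ $11.80 + 192 @ $11.35 + 140 @ $14.75 = $5,117.75
Check: goods available $8,114.95 = COGS $2,997.20 + ending $5,117.75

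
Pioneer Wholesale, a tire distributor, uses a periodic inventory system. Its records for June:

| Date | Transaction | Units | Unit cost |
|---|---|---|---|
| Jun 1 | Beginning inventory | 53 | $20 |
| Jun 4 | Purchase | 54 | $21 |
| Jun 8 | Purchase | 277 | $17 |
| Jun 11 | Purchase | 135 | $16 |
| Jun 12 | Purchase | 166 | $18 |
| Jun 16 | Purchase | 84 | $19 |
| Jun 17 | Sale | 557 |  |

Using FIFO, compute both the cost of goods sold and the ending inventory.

Jun 17, 557 sold [FIFO — oldest first]: 53 @ $20 + 54 @ $21 + 277 @ $17 + 135 @ $16 + 38 @ $18 = $9,747
Ending inventory: 128 @ $18 + 84 @ $19 = $3,900
Check: goods available $13,647 = COGS $9,747 + ending $3,900

COGS = $9,747; ending inventory = $3,900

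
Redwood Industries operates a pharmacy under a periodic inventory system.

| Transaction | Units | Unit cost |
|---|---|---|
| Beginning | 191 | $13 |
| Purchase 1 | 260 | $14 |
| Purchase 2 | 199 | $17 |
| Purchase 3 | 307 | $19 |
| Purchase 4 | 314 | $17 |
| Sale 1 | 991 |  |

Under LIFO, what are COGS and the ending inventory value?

Sale 1 (991) [LIFO — newest first]: 314 @ $17 + 307 @ $19 + 199 @ $17 + 171 @ $14 = $16,948
Ending inventory: 191 @ $13 + 89 @ $14 = $3,729

COGS = $16,948; ending inventory = $3,729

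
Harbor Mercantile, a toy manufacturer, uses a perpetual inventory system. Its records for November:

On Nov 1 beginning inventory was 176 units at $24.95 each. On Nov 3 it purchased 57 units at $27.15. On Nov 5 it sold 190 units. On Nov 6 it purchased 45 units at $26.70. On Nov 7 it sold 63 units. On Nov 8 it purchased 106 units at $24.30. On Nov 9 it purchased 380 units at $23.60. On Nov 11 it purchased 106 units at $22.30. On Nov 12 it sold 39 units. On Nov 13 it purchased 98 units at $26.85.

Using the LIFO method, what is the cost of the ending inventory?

Ending inventory = $16,292.95

Nov 5, 190 sold [LIFO — newest first]: 57 @ $27.15 + 133 @ $24.95 = $4,865.90
Nov 7, 63 sold [LIFO — newest first]: 45 @ $26.70 + 18 @ $24.95 = $1,650.60
Nov 12, 39 sold [LIFO — newest first]: 39 @ $22.30 = $869.70
Total COGS = $4,865.90 + $1,650.60 + $869.70 = $7,386.20
Ending inventory: 25 @ $24.95 + 106 @ $24.30 + 380 @ $23.60 + 67 @ $22.30 + 98 @ $26.85 = $16,292.95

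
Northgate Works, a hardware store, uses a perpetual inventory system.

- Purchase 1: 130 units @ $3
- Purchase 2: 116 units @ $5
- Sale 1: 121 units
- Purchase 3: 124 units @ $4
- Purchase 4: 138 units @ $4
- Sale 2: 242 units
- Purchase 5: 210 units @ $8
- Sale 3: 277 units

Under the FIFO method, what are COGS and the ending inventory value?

COGS = $3,074; ending inventory = $624

Sale 1 (121) [FIFO — oldest first]: 121 @ $3 = $363
Sale 2 (242) [FIFO — oldest first]: 9 @ $3 + 116 @ $5 + 117 @ $4 = $1,075
Sale 3 (277) [FIFO — oldest first]: 7 @ $4 + 138 @ $4 + 132 @ $8 = $1,636
Total COGS = $363 + $1,075 + $1,636 = $3,074
Ending inventory: 78 @ $8 = $624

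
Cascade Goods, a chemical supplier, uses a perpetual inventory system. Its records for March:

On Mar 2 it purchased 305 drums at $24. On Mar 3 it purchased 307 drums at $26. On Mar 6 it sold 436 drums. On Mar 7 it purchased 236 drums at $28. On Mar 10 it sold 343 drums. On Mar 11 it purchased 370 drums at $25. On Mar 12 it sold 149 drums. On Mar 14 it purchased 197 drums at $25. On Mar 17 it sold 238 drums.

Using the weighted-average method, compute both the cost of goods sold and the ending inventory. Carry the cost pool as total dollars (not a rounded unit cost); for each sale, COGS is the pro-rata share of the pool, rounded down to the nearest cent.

After Mar 2: 305 on hand, pool $7,320.00 (≈ $24.0000 each)
After Mar 3: 612 on hand, pool $15,302.00 (≈ $25.0033 each)
Mar 6, sell 436: 436/612 × $15,302.00 → $10,901.42
After Mar 7: 412 on hand, pool $11,008.58 (≈ $26.7199 each)
Mar 10, sell 343: 343/412 × $11,008.58 → $9,164.91
After Mar 11: 439 on hand, pool $11,093.67 (≈ $25.2703 each)
Mar 12, sell 149: 149/439 × $11,093.67 → $3,765.27
After Mar 14: 487 on hand, pool $12,253.40 (≈ $25.1610 each)
Mar 17, sell 238: 238/487 × $12,253.40 → $5,988.31
Total COGS = $10,901.42 + $9,164.91 + $3,765.27 + $5,988.31 = $29,819.91
Ending inventory (cost pool remaining) = $6,265.09
Check: goods available $36,085.00 = COGS $29,819.91 + ending $6,265.09

COGS = $29,819.91; ending inventory = $6,265.09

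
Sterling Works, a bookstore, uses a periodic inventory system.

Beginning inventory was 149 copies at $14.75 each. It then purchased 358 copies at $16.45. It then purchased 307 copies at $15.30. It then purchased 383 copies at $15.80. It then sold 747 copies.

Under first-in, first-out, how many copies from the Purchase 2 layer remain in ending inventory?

Sale 1 (747) [FIFO — oldest first]: 149 @ $14.75 + 358 @ $16.45 + 240 @ $15.30 = $11,758.85
Ending inventory: 67 @ $15.30 + 383 @ $15.80 = $7,076.50
Check: goods available $18,835.35 = COGS $11,758.85 + ending $7,076.50

67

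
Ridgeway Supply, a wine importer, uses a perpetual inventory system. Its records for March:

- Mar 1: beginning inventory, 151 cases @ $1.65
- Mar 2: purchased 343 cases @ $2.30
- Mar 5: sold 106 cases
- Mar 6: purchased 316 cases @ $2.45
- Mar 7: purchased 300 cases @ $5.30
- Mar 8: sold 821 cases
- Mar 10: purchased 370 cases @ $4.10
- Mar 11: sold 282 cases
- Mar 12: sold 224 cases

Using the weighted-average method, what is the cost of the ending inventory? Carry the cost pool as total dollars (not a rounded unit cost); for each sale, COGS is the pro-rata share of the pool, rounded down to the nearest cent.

After Mar 1: 151 on hand, pool $249.15 (≈ $1.6500 each)
After Mar 2: 494 on hand, pool $1,038.05 (≈ $2.1013 each)
Mar 5, sell 106: 106/494 × $1,038.05 → $222.73
After Mar 6: 704 on hand, pool $1,589.52 (≈ $2.2578 each)
After Mar 7: 1004 on hand, pool $3,179.52 (≈ $3.1669 each)
Mar 8, sell 821: 821/1004 × $3,179.52 → $2,599.98
After Mar 10: 553 on hand, pool $2,096.54 (≈ $3.7912 each)
Mar 11, sell 282: 282/553 × $2,096.54 → $1,069.12
Mar 12, sell 224: 224/271 × $1,027.42 → $849.23
Total COGS = $222.73 + $2,599.98 + $1,069.12 + $849.23 = $4,741.06
Ending inventory (cost pool remaining) = $178.19
Check: goods available $4,919.25 = COGS $4,741.06 + ending $178.19

Ending inventory = $178.19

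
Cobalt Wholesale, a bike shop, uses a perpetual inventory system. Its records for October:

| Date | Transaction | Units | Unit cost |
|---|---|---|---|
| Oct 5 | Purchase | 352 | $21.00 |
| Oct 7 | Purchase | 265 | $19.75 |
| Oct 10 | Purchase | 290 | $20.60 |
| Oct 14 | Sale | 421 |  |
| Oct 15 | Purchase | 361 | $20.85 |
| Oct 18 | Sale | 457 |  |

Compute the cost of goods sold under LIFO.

COGS = $17,984.10

Oct 14, 421 sold [LIFO — newest first]: 290 @ $20.60 + 131 @ $19.75 = $8,561.25
Oct 18, 457 sold [LIFO — newest first]: 361 @ $20.85 + 96 @ $19.75 = $9,422.85
Total COGS = $8,561.25 + $9,422.85 = $17,984.10
Ending inventory: 352 @ $21.00 + 38 @ $19.75 = $8,142.50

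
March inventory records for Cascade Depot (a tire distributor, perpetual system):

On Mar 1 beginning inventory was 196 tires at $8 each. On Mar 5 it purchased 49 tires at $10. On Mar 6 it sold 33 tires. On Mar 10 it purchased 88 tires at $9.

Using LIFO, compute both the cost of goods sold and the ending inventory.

Mar 6, 33 sold [LIFO — newest first]: 33 @ $10 = $330
Ending inventory: 196 @ $8 + 16 @ $10 + 88 @ $9 = $2,520

COGS = $330; ending inventory = $2,520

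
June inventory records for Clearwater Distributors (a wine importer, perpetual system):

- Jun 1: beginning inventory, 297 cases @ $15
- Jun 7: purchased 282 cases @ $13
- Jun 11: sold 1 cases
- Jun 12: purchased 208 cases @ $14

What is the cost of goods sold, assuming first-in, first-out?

COGS = $15

Jun 11, 1 sold [FIFO — oldest first]: 1 @ $15 = $15
Ending inventory: 296 @ $15 + 282 @ $13 + 208 @ $14 = $11,018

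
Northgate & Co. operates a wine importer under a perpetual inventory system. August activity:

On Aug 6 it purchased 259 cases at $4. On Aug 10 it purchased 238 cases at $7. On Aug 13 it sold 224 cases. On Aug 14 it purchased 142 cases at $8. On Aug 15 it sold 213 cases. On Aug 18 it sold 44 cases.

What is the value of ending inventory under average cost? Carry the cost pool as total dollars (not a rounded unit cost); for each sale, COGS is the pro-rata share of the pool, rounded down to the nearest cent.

After Aug 6: 259 on hand, pool $1,036.00 (≈ $4.0000 each)
After Aug 10: 497 on hand, pool $2,702.00 (≈ $5.4366 each)
Aug 13, sell 224: 224/497 × $2,702.00 → $1,217.80
After Aug 14: 415 on hand, pool $2,620.20 (≈ $6.3137 each)
Aug 15, sell 213: 213/415 × $2,620.20 → $1,344.82
Aug 18, sell 44: 44/202 × $1,275.38 → $277.80
Total COGS = $1,217.80 + $1,344.82 + $277.80 = $2,840.42
Ending inventory (cost pool remaining) = $997.58

Ending inventory = $997.58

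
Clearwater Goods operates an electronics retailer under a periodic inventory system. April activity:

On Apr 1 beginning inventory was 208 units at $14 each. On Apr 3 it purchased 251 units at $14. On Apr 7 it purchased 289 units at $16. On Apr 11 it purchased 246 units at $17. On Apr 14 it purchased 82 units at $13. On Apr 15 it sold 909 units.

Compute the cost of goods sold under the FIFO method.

Apr 15, 909 sold [FIFO — oldest first]: 208 @ $14 + 251 @ $14 + 289 @ $16 + 161 @ $17 = $13,787
Ending inventory: 85 @ $17 + 82 @ $13 = $2,511
Check: goods available $16,298 = COGS $13,787 + ending $2,511

COGS = $13,787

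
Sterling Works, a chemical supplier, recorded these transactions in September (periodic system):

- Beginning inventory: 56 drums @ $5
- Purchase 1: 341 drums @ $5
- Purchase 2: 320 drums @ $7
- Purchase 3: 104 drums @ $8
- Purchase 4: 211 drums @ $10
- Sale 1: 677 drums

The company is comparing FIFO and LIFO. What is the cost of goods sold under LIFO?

COGS = $5,392

FIFO COGS: 56 @ $5 + 341 @ $5 + 280 @ $7 = $3,945
LIFO COGS: 211 @ $10 + 104 @ $8 + 320 @ $7 + 42 @ $5 = $5,392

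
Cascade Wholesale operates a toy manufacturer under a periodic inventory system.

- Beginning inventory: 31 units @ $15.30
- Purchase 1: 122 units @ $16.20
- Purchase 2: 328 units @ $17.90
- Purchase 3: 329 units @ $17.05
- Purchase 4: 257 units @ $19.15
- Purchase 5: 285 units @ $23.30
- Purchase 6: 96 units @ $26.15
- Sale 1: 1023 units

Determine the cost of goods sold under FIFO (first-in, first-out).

COGS = $18,010.30

Sale 1 (1023) [FIFO — oldest first]: 31 @ $15.30 + 122 @ $16.20 + 328 @ $17.90 + 329 @ $17.05 + 213 @ $19.15 = $18,010.30
Ending inventory: 44 @ $19.15 + 285 @ $23.30 + 96 @ $26.15 = $9,993.50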